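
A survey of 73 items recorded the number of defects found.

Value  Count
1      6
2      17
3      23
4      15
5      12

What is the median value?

Cumulative frequencies: 6, 23, 46, 61, 73
n = 73, so the median is the value in position (n+1)/2 = 37.
Position 37 falls at value 3.

3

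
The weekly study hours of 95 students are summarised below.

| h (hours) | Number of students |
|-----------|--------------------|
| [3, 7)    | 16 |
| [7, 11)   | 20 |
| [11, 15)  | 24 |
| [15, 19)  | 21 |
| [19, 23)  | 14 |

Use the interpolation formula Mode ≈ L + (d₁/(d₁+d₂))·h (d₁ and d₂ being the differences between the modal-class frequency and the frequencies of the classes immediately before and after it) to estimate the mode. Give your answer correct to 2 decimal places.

Modal class: [11, 15) (highest frequency 24).
d₁ = 24 − 20 = 4, d₂ = 24 − 21 = 3
Mode ≈ 11 + (4/(4+3)) × 4 = 11 + 2.2857 = 13.2857

13.29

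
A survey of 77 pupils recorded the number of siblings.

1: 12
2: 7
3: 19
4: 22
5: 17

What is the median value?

Cumulative frequencies: 12, 19, 38, 60, 77
n = 77, so the median is the value in position (n+1)/2 = 39.
Position 39 falls at value 4.

4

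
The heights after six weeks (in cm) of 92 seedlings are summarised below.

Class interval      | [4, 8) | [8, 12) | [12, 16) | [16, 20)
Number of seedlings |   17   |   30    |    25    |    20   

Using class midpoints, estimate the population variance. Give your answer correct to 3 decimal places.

Midpoints: 6, 10, 14, 18
n = 92, Σfm = 1112, mean = 12.0870
Σfm² = 14992
Σf(m − x̄)² = Σfm² − (Σfm)²/n = 14992 − 1112²/92 = 1551.3043
Population variance = 1551.3043 / 92 = 16.8620

16.862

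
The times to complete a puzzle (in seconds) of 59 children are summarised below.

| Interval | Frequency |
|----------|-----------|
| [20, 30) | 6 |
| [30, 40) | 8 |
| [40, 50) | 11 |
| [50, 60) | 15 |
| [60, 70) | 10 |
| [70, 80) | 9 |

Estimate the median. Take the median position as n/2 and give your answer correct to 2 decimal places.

53.00

Cumulative frequencies: 6, 14, 25, 40, 50, 59
n = 59; position = n/2 = 29.5.
This falls in the class [50, 60): L = 50, F = 25, f = 15, h = 10.
Median ≈ 50 + ((29.5 − 25) / 15) × 10 = 53.0000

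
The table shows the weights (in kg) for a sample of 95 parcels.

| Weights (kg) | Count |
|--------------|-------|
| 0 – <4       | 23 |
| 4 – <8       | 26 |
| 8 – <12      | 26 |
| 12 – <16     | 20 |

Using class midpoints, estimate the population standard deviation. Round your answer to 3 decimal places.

4.295

Midpoints: 2, 6, 10, 14
n = 95, Σfm = 742, mean = 7.8105
Σfm² = 7548
Σf(m − x̄)² = Σfm² − (Σfm)²/n = 7548 − 742²/95 = 1752.5895
Population variance = 1752.5895 / 95 = 18.4483
Standard deviation = √18.4483 = 4.2951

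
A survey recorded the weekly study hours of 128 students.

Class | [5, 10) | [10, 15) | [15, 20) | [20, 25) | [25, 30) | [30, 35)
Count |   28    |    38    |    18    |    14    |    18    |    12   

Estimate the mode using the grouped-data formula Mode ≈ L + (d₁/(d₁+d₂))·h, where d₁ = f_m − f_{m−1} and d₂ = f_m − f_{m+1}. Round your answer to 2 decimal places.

11.67

Modal class: [10, 15) (highest frequency 38).
d₁ = 38 − 28 = 10, d₂ = 38 − 18 = 20
Mode ≈ 10 + (10/(10+20)) × 5 = 10 + 1.6667 = 11.6667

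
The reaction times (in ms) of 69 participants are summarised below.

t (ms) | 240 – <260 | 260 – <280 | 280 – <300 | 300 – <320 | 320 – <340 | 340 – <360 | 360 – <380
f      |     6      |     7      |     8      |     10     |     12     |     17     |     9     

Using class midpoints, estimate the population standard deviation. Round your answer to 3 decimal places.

Midpoints: 250, 270, 290, 310, 330, 350, 370
n = 69, Σfm = 22050, mean = 319.5652
Σfm² = 7140500
Σf(m − x̄)² = Σfm² − (Σfm)²/n = 7140500 − 22050²/69 = 94086.9565
Population variance = 94086.9565 / 69 = 1363.5791
Standard deviation = √1363.5791 = 36.9267

36.927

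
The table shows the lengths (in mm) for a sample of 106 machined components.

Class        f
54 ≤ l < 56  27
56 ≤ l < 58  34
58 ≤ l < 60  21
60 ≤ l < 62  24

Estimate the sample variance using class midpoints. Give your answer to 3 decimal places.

Midpoints: 55, 57, 59, 61
n = 106, Σfm = 6126, mean = 57.7925
Σfm² = 354546
Σf(m − x̄)² = Σfm² − (Σfm)²/n = 354546 − 6126²/106 = 509.4340
Sample variance = 509.4340 / 105 = 4.8518

4.852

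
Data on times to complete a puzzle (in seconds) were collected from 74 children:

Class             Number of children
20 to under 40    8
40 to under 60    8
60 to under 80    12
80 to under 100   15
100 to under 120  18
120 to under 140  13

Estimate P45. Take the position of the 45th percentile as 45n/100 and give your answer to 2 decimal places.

87.07

Cumulative frequencies: 8, 16, 28, 43, 61, 74
n = 74; position = 45n/100 = 33.3.
This falls in the class 80 to under 100: L = 80, F = 28, f = 15, h = 20.
45th percentile ≈ 80 + ((33.3 − 28) / 15) × 20 = 87.0667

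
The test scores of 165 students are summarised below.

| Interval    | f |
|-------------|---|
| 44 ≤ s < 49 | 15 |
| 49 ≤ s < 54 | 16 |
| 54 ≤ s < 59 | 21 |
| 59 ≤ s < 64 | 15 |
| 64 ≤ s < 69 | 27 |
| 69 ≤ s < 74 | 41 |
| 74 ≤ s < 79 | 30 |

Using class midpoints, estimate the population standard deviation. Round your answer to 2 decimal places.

9.69

Midpoints: 46.5, 51.5, 56.5, 61.5, 66.5, 71.5, 76.5
n = 165, Σfm = 10652.5, mean = 64.5606
Σfm² = 703211.25
Σf(m − x̄)² = Σfm² − (Σfm)²/n = 703211.25 − 10652.5²/165 = 15479.3939
Population variance = 15479.3939 / 165 = 93.8145
Standard deviation = √93.8145 = 9.6858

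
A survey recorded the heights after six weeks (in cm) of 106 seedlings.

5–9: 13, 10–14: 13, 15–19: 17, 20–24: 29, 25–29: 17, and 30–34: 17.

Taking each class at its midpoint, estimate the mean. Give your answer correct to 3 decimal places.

20.538

Midpoints: 7, 12, 17, 22, 27, 32
Σfm = 13×7 + 13×12 + 17×17 + 29×22 + 17×27 + 17×32 = 2177
n = Σf = 106
Mean = 2177 / 106 = 20.5377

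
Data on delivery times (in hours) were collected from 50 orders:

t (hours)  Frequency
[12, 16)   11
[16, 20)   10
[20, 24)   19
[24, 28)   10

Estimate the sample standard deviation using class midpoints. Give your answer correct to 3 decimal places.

Midpoints: 14, 18, 22, 26
n = 50, Σfm = 1012, mean = 20.2400
Σfm² = 21352
Σf(m − x̄)² = Σfm² − (Σfm)²/n = 21352 − 1012²/50 = 869.1200
Sample variance = 869.1200 / 49 = 17.7371
Standard deviation = √17.7371 = 4.2115

4.212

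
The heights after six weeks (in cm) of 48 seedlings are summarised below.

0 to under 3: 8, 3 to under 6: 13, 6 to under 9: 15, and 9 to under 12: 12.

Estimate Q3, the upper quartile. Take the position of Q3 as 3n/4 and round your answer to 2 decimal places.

9.00

Cumulative frequencies: 8, 21, 36, 48
n = 48; position = 3n/4 = 36.
This falls in the class 6 to under 9: L = 6, F = 21, f = 15, h = 3.
Upper quartile ≈ 6 + ((36 − 21) / 15) × 3 = 9.0000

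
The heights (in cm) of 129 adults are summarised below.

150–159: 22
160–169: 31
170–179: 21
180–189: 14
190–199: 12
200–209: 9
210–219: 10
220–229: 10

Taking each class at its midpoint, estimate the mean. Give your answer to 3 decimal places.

180.702

Midpoints: 154.5, 164.5, 174.5, 184.5, 194.5, 204.5, 214.5, 224.5
Σfm = 22×154.5 + 31×164.5 + 21×174.5 + 14×184.5 + 12×194.5 + 9×204.5 + 10×214.5 + 10×224.5 = 23310.5
n = Σf = 129
Mean = 23310.5 / 129 = 180.7016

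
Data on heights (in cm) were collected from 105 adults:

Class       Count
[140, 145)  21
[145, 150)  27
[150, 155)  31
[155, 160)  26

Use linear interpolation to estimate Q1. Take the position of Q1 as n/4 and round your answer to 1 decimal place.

146.0

Cumulative frequencies: 21, 48, 79, 105
n = 105; position = n/4 = 26.25.
This falls in the class [145, 150): L = 145, F = 21, f = 27, h = 5.
Lower quartile ≈ 145 + ((26.25 − 21) / 27) × 5 = 145.9722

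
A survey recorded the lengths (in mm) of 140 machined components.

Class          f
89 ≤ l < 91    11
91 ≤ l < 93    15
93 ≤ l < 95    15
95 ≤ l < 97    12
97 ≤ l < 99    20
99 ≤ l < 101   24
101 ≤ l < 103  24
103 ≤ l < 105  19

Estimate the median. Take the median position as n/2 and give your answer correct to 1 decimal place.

98.7

Cumulative frequencies: 11, 26, 41, 53, 73, 97, 121, 140
n = 140; position = n/2 = 70.
This falls in the class 97 ≤ l < 99: L = 97, F = 53, f = 20, h = 2.
Median ≈ 97 + ((70 − 53) / 20) × 2 = 98.7000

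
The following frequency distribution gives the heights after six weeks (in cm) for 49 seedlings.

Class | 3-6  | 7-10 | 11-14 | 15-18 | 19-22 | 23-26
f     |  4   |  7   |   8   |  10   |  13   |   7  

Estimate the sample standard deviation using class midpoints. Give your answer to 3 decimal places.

6.110

Midpoints: 4.5, 8.5, 12.5, 16.5, 20.5, 24.5
n = 49, Σfm = 780.5, mean = 15.9286
Σfm² = 14224.25
Σf(m − x̄)² = Σfm² − (Σfm)²/n = 14224.25 − 780.5²/49 = 1792.0000
Sample variance = 1792.0000 / 48 = 37.3333
Standard deviation = √37.3333 = 6.1101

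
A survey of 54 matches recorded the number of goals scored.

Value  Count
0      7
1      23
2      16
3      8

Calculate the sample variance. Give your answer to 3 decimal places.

Values: 0, 1, 2, 3
n = 54, Σfx = 79, mean = 1.4630
Σfx² = 159
Σf(x − x̄)² = Σfx² − (Σfx)²/n = 159 − 79²/54 = 43.4259
Sample variance = 43.4259 / 53 = 0.8194

0.819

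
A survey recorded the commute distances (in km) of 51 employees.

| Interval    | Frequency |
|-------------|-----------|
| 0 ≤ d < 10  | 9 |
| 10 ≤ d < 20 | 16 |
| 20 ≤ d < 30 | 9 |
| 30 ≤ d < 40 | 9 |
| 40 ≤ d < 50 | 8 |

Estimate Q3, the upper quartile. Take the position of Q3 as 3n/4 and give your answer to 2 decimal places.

Cumulative frequencies: 9, 25, 34, 43, 51
n = 51; position = 3n/4 = 38.25.
This falls in the class 30 ≤ d < 40: L = 30, F = 34, f = 9, h = 10.
Upper quartile ≈ 30 + ((38.25 − 34) / 9) × 10 = 34.7222

34.72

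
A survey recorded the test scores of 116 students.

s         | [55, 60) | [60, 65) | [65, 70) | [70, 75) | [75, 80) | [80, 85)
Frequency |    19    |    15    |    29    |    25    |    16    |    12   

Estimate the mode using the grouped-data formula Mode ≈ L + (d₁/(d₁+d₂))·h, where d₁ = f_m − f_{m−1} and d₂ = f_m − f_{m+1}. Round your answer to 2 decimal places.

Modal class: [65, 70) (highest frequency 29).
d₁ = 29 − 15 = 14, d₂ = 29 − 25 = 4
Mode ≈ 65 + (14/(14+4)) × 5 = 65 + 3.8889 = 68.8889

68.89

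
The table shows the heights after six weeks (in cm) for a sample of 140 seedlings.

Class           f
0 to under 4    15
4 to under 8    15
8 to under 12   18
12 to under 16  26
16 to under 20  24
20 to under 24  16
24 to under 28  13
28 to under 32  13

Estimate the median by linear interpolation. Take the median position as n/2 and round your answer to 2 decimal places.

15.38

Cumulative frequencies: 15, 30, 48, 74, 98, 114, 127, 140
n = 140; position = n/2 = 70.
This falls in the class 12 to under 16: L = 12, F = 48, f = 26, h = 4.
Median ≈ 12 + ((70 − 48) / 26) × 4 = 15.3846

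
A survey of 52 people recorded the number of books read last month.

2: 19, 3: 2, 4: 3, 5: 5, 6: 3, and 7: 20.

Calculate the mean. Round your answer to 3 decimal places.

Values: 2, 3, 4, 5, 6, 7
Σfx = 19×2 + 2×3 + 3×4 + 5×5 + 3×6 + 20×7 = 239
n = Σf = 52
Mean = 239 / 52 = 4.5962

4.596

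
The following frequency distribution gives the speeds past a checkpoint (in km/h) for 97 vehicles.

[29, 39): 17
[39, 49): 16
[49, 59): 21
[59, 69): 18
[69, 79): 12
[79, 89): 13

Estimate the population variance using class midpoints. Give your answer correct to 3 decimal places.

Midpoints: 34, 44, 54, 64, 74, 84
n = 97, Σfm = 5548, mean = 57.1959
Σfm² = 343032
Σf(m − x̄)² = Σfm² − (Σfm)²/n = 343032 − 5548²/97 = 25709.2784
Population variance = 25709.2784 / 97 = 265.0441

265.044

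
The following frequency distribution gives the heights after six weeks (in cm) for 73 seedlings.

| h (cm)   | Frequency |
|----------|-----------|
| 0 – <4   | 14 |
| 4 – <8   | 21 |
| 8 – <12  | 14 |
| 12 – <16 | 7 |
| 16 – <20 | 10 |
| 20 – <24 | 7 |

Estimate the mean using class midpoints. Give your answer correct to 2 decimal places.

Midpoints: 2, 6, 10, 14, 18, 22
Σfm = 14×2 + 21×6 + 14×10 + 7×14 + 10×18 + 7×22 = 726
n = Σf = 73
Mean = 726 / 73 = 9.9452

9.95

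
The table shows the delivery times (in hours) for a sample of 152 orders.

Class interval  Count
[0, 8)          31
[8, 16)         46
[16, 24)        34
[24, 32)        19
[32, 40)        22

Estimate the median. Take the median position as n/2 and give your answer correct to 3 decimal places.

Cumulative frequencies: 31, 77, 111, 130, 152
n = 152; position = n/2 = 76.
This falls in the class [8, 16): L = 8, F = 31, f = 46, h = 8.
Median ≈ 8 + ((76 − 31) / 46) × 8 = 15.8261

15.826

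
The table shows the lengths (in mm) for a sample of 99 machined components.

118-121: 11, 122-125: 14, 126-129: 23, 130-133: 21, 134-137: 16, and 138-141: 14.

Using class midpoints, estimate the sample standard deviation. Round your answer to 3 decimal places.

6.179

Midpoints: 119.5, 123.5, 127.5, 131.5, 135.5, 139.5
n = 99, Σfm = 12858.5, mean = 129.8838
Σfm² = 1673852.75
Σf(m − x̄)² = Σfm² − (Σfm)²/n = 1673852.75 − 12858.5²/99 = 3741.4141
Sample variance = 3741.4141 / 98 = 38.1777
Standard deviation = √38.1777 = 6.1788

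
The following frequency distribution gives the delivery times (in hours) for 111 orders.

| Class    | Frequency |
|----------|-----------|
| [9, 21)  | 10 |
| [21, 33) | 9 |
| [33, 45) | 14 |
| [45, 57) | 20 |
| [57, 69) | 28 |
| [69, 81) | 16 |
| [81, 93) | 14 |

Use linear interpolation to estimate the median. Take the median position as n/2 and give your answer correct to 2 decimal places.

58.07

Cumulative frequencies: 10, 19, 33, 53, 81, 97, 111
n = 111; position = n/2 = 55.5.
This falls in the class [57, 69): L = 57, F = 53, f = 28, h = 12.
Median ≈ 57 + ((55.5 − 53) / 28) × 12 = 58.0714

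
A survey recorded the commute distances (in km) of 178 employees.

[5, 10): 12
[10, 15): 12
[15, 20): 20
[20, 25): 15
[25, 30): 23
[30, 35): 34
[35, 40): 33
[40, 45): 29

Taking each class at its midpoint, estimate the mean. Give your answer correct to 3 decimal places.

Midpoints: 7.5, 12.5, 17.5, 22.5, 27.5, 32.5, 37.5, 42.5
Σfm = 12×7.5 + 12×12.5 + 20×17.5 + 15×22.5 + 23×27.5 + 34×32.5 + 33×37.5 + 29×42.5 = 5135
n = Σf = 178
Mean = 5135 / 178 = 28.8483

28.848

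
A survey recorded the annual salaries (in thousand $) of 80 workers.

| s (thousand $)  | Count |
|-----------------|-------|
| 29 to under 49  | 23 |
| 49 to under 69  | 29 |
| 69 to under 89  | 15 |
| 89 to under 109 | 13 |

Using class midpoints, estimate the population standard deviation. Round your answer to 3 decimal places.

Midpoints: 39, 59, 79, 99
n = 80, Σfm = 5080, mean = 63.5000
Σfm² = 356960
Σf(m − x̄)² = Σfm² − (Σfm)²/n = 356960 − 5080²/80 = 34380.0000
Population variance = 34380.0000 / 80 = 429.7500
Standard deviation = √429.7500 = 20.7304

20.730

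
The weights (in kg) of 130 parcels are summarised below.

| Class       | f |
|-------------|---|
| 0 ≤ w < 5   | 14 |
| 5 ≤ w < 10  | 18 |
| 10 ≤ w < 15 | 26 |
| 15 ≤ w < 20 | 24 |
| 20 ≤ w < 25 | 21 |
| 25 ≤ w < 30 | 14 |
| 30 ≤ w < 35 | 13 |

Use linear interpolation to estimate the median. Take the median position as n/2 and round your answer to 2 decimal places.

16.46

Cumulative frequencies: 14, 32, 58, 82, 103, 117, 130
n = 130; position = n/2 = 65.
This falls in the class 15 ≤ w < 20: L = 15, F = 58, f = 24, h = 5.
Median ≈ 15 + ((65 − 58) / 24) × 5 = 16.4583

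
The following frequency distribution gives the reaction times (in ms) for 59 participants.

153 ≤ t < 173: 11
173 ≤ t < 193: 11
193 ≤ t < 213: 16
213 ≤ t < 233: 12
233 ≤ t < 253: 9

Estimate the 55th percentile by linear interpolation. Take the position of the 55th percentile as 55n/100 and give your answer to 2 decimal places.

Cumulative frequencies: 11, 22, 38, 50, 59
n = 59; position = 55n/100 = 32.45.
This falls in the class 193 ≤ t < 213: L = 193, F = 22, f = 16, h = 20.
55th percentile ≈ 193 + ((32.45 − 22) / 16) × 20 = 206.0625

206.06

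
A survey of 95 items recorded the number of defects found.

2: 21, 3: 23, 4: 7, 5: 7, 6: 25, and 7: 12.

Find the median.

Cumulative frequencies: 21, 44, 51, 58, 83, 95
n = 95, so the median is the value in position (n+1)/2 = 48.
Position 48 falls at value 4.

4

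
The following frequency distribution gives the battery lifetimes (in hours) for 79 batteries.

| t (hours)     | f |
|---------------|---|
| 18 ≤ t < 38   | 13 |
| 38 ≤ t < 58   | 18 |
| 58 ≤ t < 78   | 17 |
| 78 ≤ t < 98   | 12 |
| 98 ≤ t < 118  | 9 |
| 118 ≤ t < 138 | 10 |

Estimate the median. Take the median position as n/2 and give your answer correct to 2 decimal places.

Cumulative frequencies: 13, 31, 48, 60, 69, 79
n = 79; position = n/2 = 39.5.
This falls in the class 58 ≤ t < 78: L = 58, F = 31, f = 17, h = 20.
Median ≈ 58 + ((39.5 − 31) / 17) × 20 = 68.0000

68.00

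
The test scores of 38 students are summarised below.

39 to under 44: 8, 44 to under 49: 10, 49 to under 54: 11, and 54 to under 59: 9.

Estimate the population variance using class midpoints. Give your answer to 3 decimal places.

28.549

Midpoints: 41.5, 46.5, 51.5, 56.5
n = 38, Σfm = 1872, mean = 49.2632
Σfm² = 93305.5
Σf(m − x̄)² = Σfm² − (Σfm)²/n = 93305.5 − 1872²/38 = 1084.8684
Population variance = 1084.8684 / 38 = 28.5492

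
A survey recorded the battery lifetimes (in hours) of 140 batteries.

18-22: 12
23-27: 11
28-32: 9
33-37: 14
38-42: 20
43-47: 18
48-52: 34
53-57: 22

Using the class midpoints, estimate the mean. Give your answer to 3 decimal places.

Midpoints: 20, 25, 30, 35, 40, 45, 50, 55
Σfm = 12×20 + 11×25 + 9×30 + 14×35 + 20×40 + 18×45 + 34×50 + 22×55 = 5795
n = Σf = 140
Mean = 5795 / 140 = 41.3929

41.393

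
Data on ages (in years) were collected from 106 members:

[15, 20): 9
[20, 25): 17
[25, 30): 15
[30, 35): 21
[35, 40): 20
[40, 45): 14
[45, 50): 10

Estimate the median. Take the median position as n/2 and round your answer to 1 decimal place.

Cumulative frequencies: 9, 26, 41, 62, 82, 96, 106
n = 106; position = n/2 = 53.
This falls in the class [30, 35): L = 30, F = 41, f = 21, h = 5.
Median ≈ 30 + ((53 − 41) / 21) × 5 = 32.8571

32.9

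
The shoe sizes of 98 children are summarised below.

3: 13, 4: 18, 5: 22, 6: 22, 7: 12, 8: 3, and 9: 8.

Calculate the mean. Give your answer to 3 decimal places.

Values: 3, 4, 5, 6, 7, 8, 9
Σfx = 13×3 + 18×4 + 22×5 + 22×6 + 12×7 + 3×8 + 8×9 = 533
n = Σf = 98
Mean = 533 / 98 = 5.4388

5.439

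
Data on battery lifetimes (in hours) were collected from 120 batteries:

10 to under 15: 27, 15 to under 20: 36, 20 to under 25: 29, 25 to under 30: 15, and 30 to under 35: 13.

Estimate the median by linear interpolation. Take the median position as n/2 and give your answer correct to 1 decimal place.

19.6

Cumulative frequencies: 27, 63, 92, 107, 120
n = 120; position = n/2 = 60.
This falls in the class 15 to under 20: L = 15, F = 27, f = 36, h = 5.
Median ≈ 15 + ((60 − 27) / 36) × 5 = 19.5833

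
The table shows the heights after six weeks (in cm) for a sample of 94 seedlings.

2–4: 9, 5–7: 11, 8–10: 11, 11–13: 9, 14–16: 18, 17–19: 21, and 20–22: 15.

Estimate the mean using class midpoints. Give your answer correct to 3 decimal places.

Midpoints: 3, 6, 9, 12, 15, 18, 21
Σfm = 9×3 + 11×6 + 11×9 + 9×12 + 18×15 + 21×18 + 15×21 = 1263
n = Σf = 94
Mean = 1263 / 94 = 13.4362

13.436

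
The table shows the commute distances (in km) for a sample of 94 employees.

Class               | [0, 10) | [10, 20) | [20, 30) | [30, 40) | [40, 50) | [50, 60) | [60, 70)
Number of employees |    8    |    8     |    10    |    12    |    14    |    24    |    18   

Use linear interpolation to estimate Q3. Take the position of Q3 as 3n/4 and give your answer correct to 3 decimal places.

Cumulative frequencies: 8, 16, 26, 38, 52, 76, 94
n = 94; position = 3n/4 = 70.5.
This falls in the class [50, 60): L = 50, F = 52, f = 24, h = 10.
Upper quartile ≈ 50 + ((70.5 − 52) / 24) × 10 = 57.7083

57.708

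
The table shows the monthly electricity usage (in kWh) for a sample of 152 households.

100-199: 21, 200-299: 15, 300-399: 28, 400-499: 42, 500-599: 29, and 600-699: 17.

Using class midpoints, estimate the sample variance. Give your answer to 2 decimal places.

23302.54

Midpoints: 149.5, 249.5, 349.5, 449.5, 549.5, 649.5
n = 152, Σfm = 62524, mean = 411.3421
Σfm² = 29237438
Σf(m − x̄)² = Σfm² − (Σfm)²/n = 29237438 − 62524²/152 = 3518684.2105
Sample variance = 3518684.2105 / 151 = 23302.5444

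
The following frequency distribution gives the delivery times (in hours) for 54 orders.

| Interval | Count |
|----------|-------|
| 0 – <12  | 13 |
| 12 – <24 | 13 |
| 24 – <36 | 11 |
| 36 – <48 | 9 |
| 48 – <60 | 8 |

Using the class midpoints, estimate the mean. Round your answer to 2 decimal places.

26.89

Midpoints: 6, 18, 30, 42, 54
Σfm = 13×6 + 13×18 + 11×30 + 9×42 + 8×54 = 1452
n = Σf = 54
Mean = 1452 / 54 = 26.8889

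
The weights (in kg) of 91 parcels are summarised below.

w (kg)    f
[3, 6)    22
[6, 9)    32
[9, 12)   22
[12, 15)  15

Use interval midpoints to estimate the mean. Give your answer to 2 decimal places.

8.49

Midpoints: 4.5, 7.5, 10.5, 13.5
Σfm = 22×4.5 + 32×7.5 + 22×10.5 + 15×13.5 = 772.5
n = Σf = 91
Mean = 772.5 / 91 = 8.4890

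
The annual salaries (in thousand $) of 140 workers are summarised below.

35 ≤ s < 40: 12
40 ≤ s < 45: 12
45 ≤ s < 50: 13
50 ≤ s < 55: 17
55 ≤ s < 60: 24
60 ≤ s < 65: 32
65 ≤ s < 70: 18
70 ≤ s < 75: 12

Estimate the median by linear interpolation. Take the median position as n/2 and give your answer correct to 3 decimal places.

58.333

Cumulative frequencies: 12, 24, 37, 54, 78, 110, 128, 140
n = 140; position = n/2 = 70.
This falls in the class 55 ≤ s < 60: L = 55, F = 54, f = 24, h = 5.
Median ≈ 55 + ((70 − 54) / 24) × 5 = 58.3333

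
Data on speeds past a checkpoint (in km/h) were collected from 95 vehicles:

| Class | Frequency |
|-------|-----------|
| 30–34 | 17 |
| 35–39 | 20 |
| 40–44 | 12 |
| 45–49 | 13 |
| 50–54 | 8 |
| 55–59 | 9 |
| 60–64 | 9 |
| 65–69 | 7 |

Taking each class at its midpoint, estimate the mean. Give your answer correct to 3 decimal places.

Midpoints: 32, 37, 42, 47, 52, 57, 62, 67
Σfm = 17×32 + 20×37 + 12×42 + 13×47 + 8×52 + 9×57 + 9×62 + 7×67 = 4355
n = Σf = 95
Mean = 4355 / 95 = 45.8421

45.842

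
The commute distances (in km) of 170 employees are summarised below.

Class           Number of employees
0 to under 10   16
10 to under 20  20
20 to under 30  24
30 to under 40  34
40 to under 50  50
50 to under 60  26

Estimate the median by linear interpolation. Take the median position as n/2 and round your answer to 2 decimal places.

Cumulative frequencies: 16, 36, 60, 94, 144, 170
n = 170; position = n/2 = 85.
This falls in the class 30 to under 40: L = 30, F = 60, f = 34, h = 10.
Median ≈ 30 + ((85 − 60) / 34) × 10 = 37.3529

37.35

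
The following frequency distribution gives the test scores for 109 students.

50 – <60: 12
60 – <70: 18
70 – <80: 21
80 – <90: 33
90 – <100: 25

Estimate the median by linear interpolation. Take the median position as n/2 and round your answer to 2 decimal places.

Cumulative frequencies: 12, 30, 51, 84, 109
n = 109; position = n/2 = 54.5.
This falls in the class 80 – <90: L = 80, F = 51, f = 33, h = 10.
Median ≈ 80 + ((54.5 − 51) / 33) × 10 = 81.0606

81.06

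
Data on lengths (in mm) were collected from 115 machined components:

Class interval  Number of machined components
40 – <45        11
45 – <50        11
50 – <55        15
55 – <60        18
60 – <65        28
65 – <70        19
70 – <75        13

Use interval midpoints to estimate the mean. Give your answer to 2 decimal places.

59.02

Midpoints: 42.5, 47.5, 52.5, 57.5, 62.5, 67.5, 72.5
Σfm = 11×42.5 + 11×47.5 + 15×52.5 + 18×57.5 + 28×62.5 + 19×67.5 + 13×72.5 = 6787.5
n = Σf = 115
Mean = 6787.5 / 115 = 59.0217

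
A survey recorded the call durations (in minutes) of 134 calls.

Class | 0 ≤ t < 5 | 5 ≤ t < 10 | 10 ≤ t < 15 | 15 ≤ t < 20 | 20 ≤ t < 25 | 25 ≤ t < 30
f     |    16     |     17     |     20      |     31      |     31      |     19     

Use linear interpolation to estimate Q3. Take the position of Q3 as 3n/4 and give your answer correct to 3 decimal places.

Cumulative frequencies: 16, 33, 53, 84, 115, 134
n = 134; position = 3n/4 = 100.5.
This falls in the class 20 ≤ t < 25: L = 20, F = 84, f = 31, h = 5.
Upper quartile ≈ 20 + ((100.5 − 84) / 31) × 5 = 22.6613

22.661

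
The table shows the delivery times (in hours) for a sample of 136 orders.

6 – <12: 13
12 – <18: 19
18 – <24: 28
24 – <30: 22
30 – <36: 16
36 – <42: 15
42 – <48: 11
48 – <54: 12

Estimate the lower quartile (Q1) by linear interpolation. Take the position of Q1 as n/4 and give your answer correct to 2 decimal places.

18.43

Cumulative frequencies: 13, 32, 60, 82, 98, 113, 124, 136
n = 136; position = n/4 = 34.
This falls in the class 18 – <24: L = 18, F = 32, f = 28, h = 6.
Lower quartile ≈ 18 + ((34 − 32) / 28) × 6 = 18.4286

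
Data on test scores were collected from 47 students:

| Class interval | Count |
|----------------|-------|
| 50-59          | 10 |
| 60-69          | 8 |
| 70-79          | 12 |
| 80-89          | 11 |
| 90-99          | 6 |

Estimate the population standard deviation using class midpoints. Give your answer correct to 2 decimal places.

Midpoints: 54.5, 64.5, 74.5, 84.5, 94.5
n = 47, Σfm = 3451.5, mean = 73.4362
Σfm² = 261711.75
Σf(m − x̄)² = Σfm² − (Σfm)²/n = 261711.75 − 3451.5²/47 = 8246.8085
Population variance = 8246.8085 / 47 = 175.4640
Standard deviation = √175.4640 = 13.2463

13.25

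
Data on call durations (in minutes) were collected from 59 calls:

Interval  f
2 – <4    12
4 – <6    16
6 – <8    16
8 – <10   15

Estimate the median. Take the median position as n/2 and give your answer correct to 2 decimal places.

6.19

Cumulative frequencies: 12, 28, 44, 59
n = 59; position = n/2 = 29.5.
This falls in the class 6 – <8: L = 6, F = 28, f = 16, h = 2.
Median ≈ 6 + ((29.5 − 28) / 16) × 2 = 6.1875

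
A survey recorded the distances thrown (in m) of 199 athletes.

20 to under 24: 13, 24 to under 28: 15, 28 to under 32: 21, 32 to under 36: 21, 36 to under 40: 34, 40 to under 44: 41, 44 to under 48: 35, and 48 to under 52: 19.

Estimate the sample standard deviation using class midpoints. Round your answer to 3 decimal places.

8.039

Midpoints: 22, 26, 30, 34, 38, 42, 46, 50
n = 199, Σfm = 7594, mean = 38.1608
Σfm² = 302588
Σf(m − x̄)² = Σfm² − (Σfm)²/n = 302588 − 7594²/199 = 12794.8543
Sample variance = 12794.8543 / 198 = 64.6205
Standard deviation = √64.6205 = 8.0387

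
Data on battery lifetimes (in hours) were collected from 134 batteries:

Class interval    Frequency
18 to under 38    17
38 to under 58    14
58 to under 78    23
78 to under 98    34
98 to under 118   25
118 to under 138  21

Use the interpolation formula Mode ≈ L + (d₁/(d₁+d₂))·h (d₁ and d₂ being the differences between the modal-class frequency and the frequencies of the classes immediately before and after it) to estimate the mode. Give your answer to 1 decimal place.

89.0

Modal class: 78 to under 98 (highest frequency 34).
d₁ = 34 − 23 = 11, d₂ = 34 − 25 = 9
Mode ≈ 78 + (11/(11+9)) × 20 = 78 + 11.0000 = 89.0000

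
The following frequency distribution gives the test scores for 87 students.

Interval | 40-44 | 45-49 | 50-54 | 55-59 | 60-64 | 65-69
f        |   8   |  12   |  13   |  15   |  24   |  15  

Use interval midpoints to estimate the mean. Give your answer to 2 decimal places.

Midpoints: 42, 47, 52, 57, 62, 67
Σfm = 8×42 + 12×47 + 13×52 + 15×57 + 24×62 + 15×67 = 4924
n = Σf = 87
Mean = 4924 / 87 = 56.5977

56.60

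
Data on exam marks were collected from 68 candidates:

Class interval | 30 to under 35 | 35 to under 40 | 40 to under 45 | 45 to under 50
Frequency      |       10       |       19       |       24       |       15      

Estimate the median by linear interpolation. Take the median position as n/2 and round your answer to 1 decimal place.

41.0

Cumulative frequencies: 10, 29, 53, 68
n = 68; position = n/2 = 34.
This falls in the class 40 to under 45: L = 40, F = 29, f = 24, h = 5.
Median ≈ 40 + ((34 − 29) / 24) × 5 = 41.0417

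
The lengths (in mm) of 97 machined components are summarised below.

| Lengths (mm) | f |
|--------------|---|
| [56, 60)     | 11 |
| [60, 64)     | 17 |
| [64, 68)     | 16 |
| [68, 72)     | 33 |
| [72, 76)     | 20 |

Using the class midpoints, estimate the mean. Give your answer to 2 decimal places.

67.40

Midpoints: 58, 62, 66, 70, 74
Σfm = 11×58 + 17×62 + 16×66 + 33×70 + 20×74 = 6538
n = Σf = 97
Mean = 6538 / 97 = 67.4021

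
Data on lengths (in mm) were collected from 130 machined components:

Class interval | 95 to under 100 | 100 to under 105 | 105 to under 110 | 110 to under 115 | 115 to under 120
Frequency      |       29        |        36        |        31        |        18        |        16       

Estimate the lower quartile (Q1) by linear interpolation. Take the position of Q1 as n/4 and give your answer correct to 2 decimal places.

100.49

Cumulative frequencies: 29, 65, 96, 114, 130
n = 130; position = n/4 = 32.5.
This falls in the class 100 to under 105: L = 100, F = 29, f = 36, h = 5.
Lower quartile ≈ 100 + ((32.5 − 29) / 36) × 5 = 100.4861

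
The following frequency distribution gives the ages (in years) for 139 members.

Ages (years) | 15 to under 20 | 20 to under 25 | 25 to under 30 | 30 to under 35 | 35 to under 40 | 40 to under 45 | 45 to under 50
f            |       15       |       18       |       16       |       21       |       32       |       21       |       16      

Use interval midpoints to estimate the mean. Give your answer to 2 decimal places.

33.40

Midpoints: 17.5, 22.5, 27.5, 32.5, 37.5, 42.5, 47.5
Σfm = 15×17.5 + 18×22.5 + 16×27.5 + 21×32.5 + 32×37.5 + 21×42.5 + 16×47.5 = 4642.5
n = Σf = 139
Mean = 4642.5 / 139 = 33.3993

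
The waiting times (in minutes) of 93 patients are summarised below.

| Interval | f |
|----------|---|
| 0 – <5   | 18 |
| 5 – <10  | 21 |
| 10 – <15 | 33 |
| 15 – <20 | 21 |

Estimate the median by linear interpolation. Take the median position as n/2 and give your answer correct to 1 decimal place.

Cumulative frequencies: 18, 39, 72, 93
n = 93; position = n/2 = 46.5.
This falls in the class 10 – <15: L = 10, F = 39, f = 33, h = 5.
Median ≈ 10 + ((46.5 − 39) / 33) × 5 = 11.1364

11.1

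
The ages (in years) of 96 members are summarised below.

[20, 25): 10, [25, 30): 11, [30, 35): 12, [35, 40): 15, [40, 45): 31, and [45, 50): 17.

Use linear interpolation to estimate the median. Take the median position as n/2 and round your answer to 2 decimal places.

40.00

Cumulative frequencies: 10, 21, 33, 48, 79, 96
n = 96; position = n/2 = 48.
This falls in the class [35, 40): L = 35, F = 33, f = 15, h = 5.
Median ≈ 35 + ((48 − 33) / 15) × 5 = 40.0000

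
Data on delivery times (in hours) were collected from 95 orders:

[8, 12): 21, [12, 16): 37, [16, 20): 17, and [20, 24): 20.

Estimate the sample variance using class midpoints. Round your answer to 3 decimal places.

17.763

Midpoints: 10, 14, 18, 22
n = 95, Σfm = 1474, mean = 15.5158
Σfm² = 24540
Σf(m − x̄)² = Σfm² − (Σfm)²/n = 24540 − 1474²/95 = 1669.7263
Sample variance = 1669.7263 / 94 = 17.7630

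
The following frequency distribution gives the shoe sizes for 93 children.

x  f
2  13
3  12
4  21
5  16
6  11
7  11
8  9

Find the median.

5

Cumulative frequencies: 13, 25, 46, 62, 73, 84, 93
n = 93, so the median is the value in position (n+1)/2 = 47.
Position 47 falls at value 5.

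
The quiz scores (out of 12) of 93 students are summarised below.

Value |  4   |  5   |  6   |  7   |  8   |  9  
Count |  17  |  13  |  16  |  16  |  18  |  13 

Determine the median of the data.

Cumulative frequencies: 17, 30, 46, 62, 80, 93
n = 93, so the median is the value in position (n+1)/2 = 47.
Position 47 falls at value 7.

7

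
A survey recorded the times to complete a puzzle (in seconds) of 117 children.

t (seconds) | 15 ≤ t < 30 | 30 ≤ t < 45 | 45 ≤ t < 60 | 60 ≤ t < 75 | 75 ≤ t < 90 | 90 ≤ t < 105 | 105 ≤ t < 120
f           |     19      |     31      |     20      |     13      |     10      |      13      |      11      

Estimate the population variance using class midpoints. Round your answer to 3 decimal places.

Midpoints: 22.5, 37.5, 52.5, 67.5, 82.5, 97.5, 112.5
n = 117, Σfm = 6847.5, mean = 58.5256
Σfm² = 498431.25
Σf(m − x̄)² = Σfm² − (Σfm)²/n = 498431.25 − 6847.5²/117 = 97676.9231
Population variance = 97676.9231 / 117 = 834.8455

834.845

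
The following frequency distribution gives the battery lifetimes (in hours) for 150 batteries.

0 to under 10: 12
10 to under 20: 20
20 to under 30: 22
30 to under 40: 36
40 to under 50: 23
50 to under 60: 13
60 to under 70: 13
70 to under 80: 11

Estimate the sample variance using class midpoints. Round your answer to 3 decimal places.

382.747

Midpoints: 5, 15, 25, 35, 45, 55, 65, 75
n = 150, Σfm = 5590, mean = 37.2667
Σfm² = 265350
Σf(m − x̄)² = Σfm² − (Σfm)²/n = 265350 − 5590²/150 = 57029.3333
Sample variance = 57029.3333 / 149 = 382.7472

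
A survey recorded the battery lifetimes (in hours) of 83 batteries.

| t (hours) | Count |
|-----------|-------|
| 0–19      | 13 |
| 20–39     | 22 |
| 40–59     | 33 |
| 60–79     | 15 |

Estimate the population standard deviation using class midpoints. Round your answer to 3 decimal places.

Midpoints: 9.5, 29.5, 49.5, 69.5
n = 83, Σfm = 3448.5, mean = 41.5482
Σfm² = 173630.75
Σf(m − x̄)² = Σfm² − (Σfm)²/n = 173630.75 − 3448.5²/83 = 30351.8072
Population variance = 30351.8072 / 83 = 365.6844
Standard deviation = √365.6844 = 19.1229

19.123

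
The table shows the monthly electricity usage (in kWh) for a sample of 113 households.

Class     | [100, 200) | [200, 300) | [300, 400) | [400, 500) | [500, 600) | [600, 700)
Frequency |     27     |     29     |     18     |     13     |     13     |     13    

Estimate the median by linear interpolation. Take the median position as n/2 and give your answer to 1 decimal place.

Cumulative frequencies: 27, 56, 74, 87, 100, 113
n = 113; position = n/2 = 56.5.
This falls in the class [300, 400): L = 300, F = 56, f = 18, h = 100.
Median ≈ 300 + ((56.5 − 56) / 18) × 100 = 302.7778

302.8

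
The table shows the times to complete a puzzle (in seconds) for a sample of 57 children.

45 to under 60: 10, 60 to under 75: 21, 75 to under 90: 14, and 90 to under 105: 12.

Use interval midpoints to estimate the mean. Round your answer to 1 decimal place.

74.9

Midpoints: 52.5, 67.5, 82.5, 97.5
Σfm = 10×52.5 + 21×67.5 + 14×82.5 + 12×97.5 = 4267.5
n = Σf = 57
Mean = 4267.5 / 57 = 74.8684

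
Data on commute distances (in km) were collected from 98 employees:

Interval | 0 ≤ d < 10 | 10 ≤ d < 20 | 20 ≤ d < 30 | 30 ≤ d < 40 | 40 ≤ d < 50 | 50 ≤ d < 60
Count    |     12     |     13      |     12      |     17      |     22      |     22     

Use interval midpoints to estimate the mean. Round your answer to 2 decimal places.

34.18

Midpoints: 5, 15, 25, 35, 45, 55
Σfm = 12×5 + 13×15 + 12×25 + 17×35 + 22×45 + 22×55 = 3350
n = Σf = 98
Mean = 3350 / 98 = 34.1837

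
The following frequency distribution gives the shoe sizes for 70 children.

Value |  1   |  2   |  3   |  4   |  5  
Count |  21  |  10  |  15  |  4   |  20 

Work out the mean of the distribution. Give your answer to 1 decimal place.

Values: 1, 2, 3, 4, 5
Σfx = 21×1 + 10×2 + 15×3 + 4×4 + 20×5 = 202
n = Σf = 70
Mean = 202 / 70 = 2.8857

2.9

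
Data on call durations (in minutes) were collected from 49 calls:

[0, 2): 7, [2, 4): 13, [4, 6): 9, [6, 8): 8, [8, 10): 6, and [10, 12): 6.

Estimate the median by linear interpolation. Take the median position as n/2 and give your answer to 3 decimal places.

5.000

Cumulative frequencies: 7, 20, 29, 37, 43, 49
n = 49; position = n/2 = 24.5.
This falls in the class [4, 6): L = 4, F = 20, f = 9, h = 2.
Median ≈ 4 + ((24.5 − 20) / 9) × 2 = 5.0000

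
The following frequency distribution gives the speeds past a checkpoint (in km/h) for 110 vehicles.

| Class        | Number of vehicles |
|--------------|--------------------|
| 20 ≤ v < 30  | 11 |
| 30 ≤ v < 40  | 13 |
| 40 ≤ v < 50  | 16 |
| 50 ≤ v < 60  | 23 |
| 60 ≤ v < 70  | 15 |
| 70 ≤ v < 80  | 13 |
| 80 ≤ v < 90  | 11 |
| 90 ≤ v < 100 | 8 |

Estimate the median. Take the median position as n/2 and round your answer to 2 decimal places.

Cumulative frequencies: 11, 24, 40, 63, 78, 91, 102, 110
n = 110; position = n/2 = 55.
This falls in the class 50 ≤ v < 60: L = 50, F = 40, f = 23, h = 10.
Median ≈ 50 + ((55 − 40) / 23) × 10 = 56.5217

56.52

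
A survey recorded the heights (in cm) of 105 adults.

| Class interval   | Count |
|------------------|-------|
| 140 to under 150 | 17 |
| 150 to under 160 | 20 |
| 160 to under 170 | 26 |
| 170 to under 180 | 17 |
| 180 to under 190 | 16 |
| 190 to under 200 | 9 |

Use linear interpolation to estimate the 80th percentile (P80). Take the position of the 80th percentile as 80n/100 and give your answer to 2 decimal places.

182.50

Cumulative frequencies: 17, 37, 63, 80, 96, 105
n = 105; position = 80n/100 = 84.
This falls in the class 180 to under 190: L = 180, F = 80, f = 16, h = 10.
80th percentile ≈ 180 + ((84 − 80) / 16) × 10 = 182.5000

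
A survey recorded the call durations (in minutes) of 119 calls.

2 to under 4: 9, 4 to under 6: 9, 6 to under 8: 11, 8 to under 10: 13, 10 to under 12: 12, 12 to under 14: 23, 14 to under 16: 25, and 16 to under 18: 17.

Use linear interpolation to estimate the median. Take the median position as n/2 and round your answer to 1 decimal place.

12.5

Cumulative frequencies: 9, 18, 29, 42, 54, 77, 102, 119
n = 119; position = n/2 = 59.5.
This falls in the class 12 to under 14: L = 12, F = 54, f = 23, h = 2.
Median ≈ 12 + ((59.5 − 54) / 23) × 2 = 12.4783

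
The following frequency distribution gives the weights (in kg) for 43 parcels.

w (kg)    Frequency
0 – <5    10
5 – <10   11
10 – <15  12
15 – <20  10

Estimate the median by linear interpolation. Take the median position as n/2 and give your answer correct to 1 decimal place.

10.2

Cumulative frequencies: 10, 21, 33, 43
n = 43; position = n/2 = 21.5.
This falls in the class 10 – <15: L = 10, F = 21, f = 12, h = 5.
Median ≈ 10 + ((21.5 − 21) / 12) × 5 = 10.2083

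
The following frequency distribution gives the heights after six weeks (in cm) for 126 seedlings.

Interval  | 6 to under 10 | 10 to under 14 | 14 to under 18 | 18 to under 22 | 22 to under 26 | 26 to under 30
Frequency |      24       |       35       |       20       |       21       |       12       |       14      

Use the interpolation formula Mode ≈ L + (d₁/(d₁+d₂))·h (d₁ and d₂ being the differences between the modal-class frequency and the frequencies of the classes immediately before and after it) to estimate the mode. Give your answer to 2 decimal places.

11.69

Modal class: 10 to under 14 (highest frequency 35).
d₁ = 35 − 24 = 11, d₂ = 35 − 20 = 15
Mode ≈ 10 + (11/(11+15)) × 4 = 10 + 1.6923 = 11.6923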